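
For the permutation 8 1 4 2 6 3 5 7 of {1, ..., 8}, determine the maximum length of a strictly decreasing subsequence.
3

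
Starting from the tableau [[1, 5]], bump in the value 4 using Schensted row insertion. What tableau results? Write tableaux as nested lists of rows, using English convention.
In row 1, 4 replaces 5 (the leftmost entry greater than 4); 5 is bumped to row 2. 5 starts a new row 2. The new tableau is [[1, 4], [5]].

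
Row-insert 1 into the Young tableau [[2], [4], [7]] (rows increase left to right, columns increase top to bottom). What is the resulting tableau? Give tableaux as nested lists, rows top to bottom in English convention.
In row 1, 1 replaces 2 (the leftmost entry greater than 1); 2 is bumped to row 2. In row 2, 2 replaces 4 (the leftmost entry greater than 2); 4 is bumped to row 3. In row 3, 4 replaces 7 (the leftmost entry greater than 4); 7 is bumped to row 4. 7 starts a new row 4. The new tableau is [[1], [2], [4], [7]].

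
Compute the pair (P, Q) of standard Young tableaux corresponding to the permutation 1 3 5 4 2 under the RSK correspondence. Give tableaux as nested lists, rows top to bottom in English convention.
Insert each entry of the permutation into P by Schensted row insertion, recording in Q the position of each new cell.

Insert 1: appended to row 1. P = [[1]].
Insert 3: appended to row 1. P = [[1, 3]].
Insert 5: appended to row 1. P = [[1, 3, 5]].
Insert 4: 4 bumps 5 from row 1; 5 starts row 2. P = [[1, 3, 4], [5]].
Insert 2: 2 bumps 3 from row 1; 3 bumps 5 from row 2; 5 starts row 3. P = [[1, 2, 4], [3], [5]].

So P = [[1, 2, 4], [3], [5]], Q = [[1, 2, 3], [4], [5]].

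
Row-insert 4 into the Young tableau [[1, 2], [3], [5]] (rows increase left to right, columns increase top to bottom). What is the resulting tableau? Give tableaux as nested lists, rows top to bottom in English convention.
4 is larger than every entry of row 1, so it is appended to row 1. The new tableau is [[1, 2, 4], [3], [5]].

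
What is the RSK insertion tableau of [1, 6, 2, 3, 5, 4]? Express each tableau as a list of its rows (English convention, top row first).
P = [[1, 2, 3, 4], [5], [6]]

Insert 1: appended to row 1. P = [[1]].
Insert 6: appended to row 1. P = [[1, 6]].
Insert 2: 2 bumps 6 from row 1; 6 starts row 2. P = [[1, 2], [6]].
Insert 3: appended to row 1. P = [[1, 2, 3], [6]].
Insert 5: appended to row 1. P = [[1, 2, 3, 5], [6]].
Insert 4: 4 bumps 5 from row 1; 5 bumps 6 from row 2; 6 starts row 3. P = [[1, 2, 3, 4], [5], [6]].

So P = [[1, 2, 3, 4], [5], [6]].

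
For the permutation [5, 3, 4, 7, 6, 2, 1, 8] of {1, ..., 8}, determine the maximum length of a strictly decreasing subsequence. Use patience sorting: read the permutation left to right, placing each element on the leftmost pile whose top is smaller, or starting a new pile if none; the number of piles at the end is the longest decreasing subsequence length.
5: new pile. tops = [5]
3: new pile. tops = [5, 3]
4: onto pile 2 (replacing 3). tops = [5, 4]
7: onto pile 1 (replacing 5). tops = [7, 4]
6: onto pile 2 (replacing 4). tops = [7, 6]
2: new pile. tops = [7, 6, 2]
1: new pile. tops = [7, 6, 2, 1]
8: onto pile 1 (replacing 7). tops = [8, 6, 2, 1]

4 piles, so the longest decreasing subsequence has length 4.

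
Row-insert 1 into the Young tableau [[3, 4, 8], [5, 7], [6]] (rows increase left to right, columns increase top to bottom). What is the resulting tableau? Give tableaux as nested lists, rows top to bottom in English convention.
[[1, 4, 8], [3, 7], [5], [6]]

In row 1, 1 replaces 3 (the leftmost entry greater than 1); 3 is bumped to row 2. In row 2, 3 replaces 5 (the leftmost entry greater than 3); 5 is bumped to row 3. In row 3, 5 replaces 6 (the leftmost entry greater than 5); 6 is bumped to row 4. 6 starts a new row 4. The new tableau is [[1, 4, 8], [3, 7], [5], [6]].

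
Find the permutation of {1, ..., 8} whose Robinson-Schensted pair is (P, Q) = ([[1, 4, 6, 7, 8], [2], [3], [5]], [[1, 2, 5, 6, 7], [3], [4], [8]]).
3 5 4 2 6 7 8 1

Reverse the RSK construction: for i from n down to 1, find the cell of Q containing i, remove the entry at that cell from P, and reverse-bump it up through P; the value ejected from row 1 is w(i).

Step i=8: Q has 8 at row 4, column 1; remove 5 from row 4 of P and reverse-bump: 5 enters row 3 and ejects 3; 3 enters row 2 and ejects 2; 2 enters row 1 and ejects 1. So w(8) = 1. P is now [[2, 4, 6, 7, 8], [3], [5]].
Step i=7: Q has 7 at row 1, column 5; remove that cell from P, ejecting 8. So w(7) = 8. P is now [[2, 4, 6, 7], [3], [5]].
Step i=6: Q has 6 at row 1, column 4; remove that cell from P, ejecting 7. So w(6) = 7. P is now [[2, 4, 6], [3], [5]].
Step i=5: Q has 5 at row 1, column 3; remove that cell from P, ejecting 6. So w(5) = 6. P is now [[2, 4], [3], [5]].
Step i=4: Q has 4 at row 3, column 1; remove 5 from row 3 of P and reverse-bump: 5 enters row 2 and ejects 3; 3 enters row 1 and ejects 2. So w(4) = 2. P is now [[3, 4], [5]].
Step i=3: Q has 3 at row 2, column 1; remove 5 from row 2 of P and reverse-bump: 5 enters row 1 and ejects 4. So w(3) = 4. P is now [[3, 5]].
Step i=2: Q has 2 at row 1, column 2; remove that cell from P, ejecting 5. So w(2) = 5. P is now [[3]].
Step i=1: Q has 1 at row 1, column 1; remove that cell from P, ejecting 3. So w(1) = 3. P is now [].

So w = 3 5 4 2 6 7 8 1.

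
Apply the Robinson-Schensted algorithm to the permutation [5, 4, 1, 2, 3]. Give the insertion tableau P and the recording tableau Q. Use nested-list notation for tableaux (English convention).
Insert each entry of the permutation into P by Schensted row insertion, recording in Q the position of each new cell.

After inserting 5: P = [[5]].
After inserting 4: P = [[4], [5]].
After inserting 1: P = [[1], [4], [5]].
After inserting 2: P = [[1, 2], [4], [5]].
After inserting 3: P = [[1, 2, 3], [4], [5]].

So P = [[1, 2, 3], [4], [5]], Q = [[1, 4, 5], [2], [3]].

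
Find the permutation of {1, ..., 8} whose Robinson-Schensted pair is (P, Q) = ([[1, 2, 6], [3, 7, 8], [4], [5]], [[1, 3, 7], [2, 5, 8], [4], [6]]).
Reverse the RSK construction: for i from n down to 1, find the cell of Q containing i, remove the entry at that cell from P, and reverse-bump it up through P; the value ejected from row 1 is w(i).

Step i=8: Q has 8 at row 2, column 3; remove 8 from row 2 of P and reverse-bump: 8 enters row 1 and ejects 6. So w(8) = 6. P is now [[1, 2, 8], [3, 7], [4], [5]].
Step i=7: Q has 7 at row 1, column 3; remove that cell from P, ejecting 8. So w(7) = 8. P is now [[1, 2], [3, 7], [4], [5]].
Step i=6: Q has 6 at row 4, column 1; remove 5 from row 4 of P and reverse-bump: 5 enters row 3 and ejects 4; 4 enters row 2 and ejects 3; 3 enters row 1 and ejects 2. So w(6) = 2. P is now [[1, 3], [4, 7], [5]].
Step i=5: Q has 5 at row 2, column 2; remove 7 from row 2 of P and reverse-bump: 7 enters row 1 and ejects 3. So w(5) = 3. P is now [[1, 7], [4], [5]].
Step i=4: Q has 4 at row 3, column 1; remove 5 from row 3 of P and reverse-bump: 5 enters row 2 and ejects 4; 4 enters row 1 and ejects 1. So w(4) = 1. P is now [[4, 7], [5]].
Step i=3: Q has 3 at row 1, column 2; remove that cell from P, ejecting 7. So w(3) = 7. P is now [[4], [5]].
Step i=2: Q has 2 at row 2, column 1; remove 5 from row 2 of P and reverse-bump: 5 enters row 1 and ejects 4. So w(2) = 4. P is now [[5]].
Step i=1: Q has 1 at row 1, column 1; remove that cell from P, ejecting 5. So w(1) = 5. P is now [].

So w = 5 4 7 1 3 2 8 6.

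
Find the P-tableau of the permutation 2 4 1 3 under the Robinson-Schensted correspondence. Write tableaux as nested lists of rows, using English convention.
P = [[1, 3], [2, 4]]

Insert 2: appended to row 1. P = [[2]].
Insert 4: appended to row 1. P = [[2, 4]].
Insert 1: 1 bumps 2 from row 1; 2 starts row 2. P = [[1, 4], [2]].
Insert 3: 3 bumps 4 from row 1; 4 appends to row 2. P = [[1, 3], [2, 4]].

So P = [[1, 3], [2, 4]].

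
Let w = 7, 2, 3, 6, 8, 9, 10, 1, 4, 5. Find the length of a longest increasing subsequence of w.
6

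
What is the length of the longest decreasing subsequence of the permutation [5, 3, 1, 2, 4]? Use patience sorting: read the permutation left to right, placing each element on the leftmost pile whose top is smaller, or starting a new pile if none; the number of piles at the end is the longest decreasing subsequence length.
3

5: new pile. tops = [5]
3: new pile. tops = [5, 3]
1: new pile. tops = [5, 3, 1]
2: onto pile 3 (replacing 1). tops = [5, 3, 2]
4: onto pile 2 (replacing 3). tops = [5, 4, 2]

3 piles, so the longest decreasing subsequence has length 3.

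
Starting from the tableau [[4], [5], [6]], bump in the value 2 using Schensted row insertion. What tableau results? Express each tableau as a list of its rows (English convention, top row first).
In row 1, 2 replaces 4 (the leftmost entry greater than 2); 4 is bumped to row 2. In row 2, 4 replaces 5 (the leftmost entry greater than 4); 5 is bumped to row 3. In row 3, 5 replaces 6 (the leftmost entry greater than 5); 6 is bumped to row 4. 6 starts a new row 4. The new tableau is [[2], [4], [5], [6]].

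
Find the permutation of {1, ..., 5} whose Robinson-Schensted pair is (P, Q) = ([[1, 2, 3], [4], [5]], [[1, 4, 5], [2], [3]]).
5 4 1 2 3

Reverse the RSK construction: for i from n down to 1, find the cell of Q containing i, remove the entry at that cell from P, and reverse-bump it up through P; the value ejected from row 1 is w(i).

Step i=5: Q has 5 at row 1, column 3; remove that cell from P, ejecting 3. So w(5) = 3. P is now [[1, 2], [4], [5]].
Step i=4: Q has 4 at row 1, column 2; remove that cell from P, ejecting 2. So w(4) = 2. P is now [[1], [4], [5]].
Step i=3: Q has 3 at row 3, column 1; remove 5 from row 3 of P and reverse-bump: 5 enters row 2 and ejects 4; 4 enters row 1 and ejects 1. So w(3) = 1. P is now [[4], [5]].
Step i=2: Q has 2 at row 2, column 1; remove 5 from row 2 of P and reverse-bump: 5 enters row 1 and ejects 4. So w(2) = 4. P is now [[5]].
Step i=1: Q has 1 at row 1, column 1; remove that cell from P, ejecting 5. So w(1) = 5. P is now [].

So w = 5 4 1 2 3.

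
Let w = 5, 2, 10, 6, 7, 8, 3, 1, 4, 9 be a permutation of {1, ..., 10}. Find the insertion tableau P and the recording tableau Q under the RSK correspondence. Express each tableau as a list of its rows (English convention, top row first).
P = [[1, 3, 4, 8, 9], [2, 6, 7], [5], [10]], Q = [[1, 3, 5, 6, 10], [2, 4, 9], [7], [8]]

Insert each entry of the permutation into P by Schensted row insertion, recording in Q the position of each new cell.

Insert 5: appended to row 1. P = [[5]], Q = [[1]].
Insert 2: 2 bumps 5 from row 1; 5 starts row 2. P = [[2], [5]], Q = [[1], [2]].
Insert 10: appended to row 1. P = [[2, 10], [5]], Q = [[1, 3], [2]].
Insert 6: 6 bumps 10 from row 1; 10 appends to row 2. P = [[2, 6], [5, 10]], Q = [[1, 3], [2, 4]].
Insert 7: appended to row 1. P = [[2, 6, 7], [5, 10]], Q = [[1, 3, 5], [2, 4]].
Insert 8: appended to row 1. P = [[2, 6, 7, 8], [5, 10]], Q = [[1, 3, 5, 6], [2, 4]].
Insert 3: 3 bumps 6 from row 1; 6 bumps 10 from row 2; 10 starts row 3. P = [[2, 3, 7, 8], [5, 6], [10]], Q = [[1, 3, 5, 6], [2, 4], [7]].
Insert 1: 1 bumps 2 from row 1; 2 bumps 5 from row 2; 5 bumps 10 from row 3; 10 starts row 4. P = [[1, 3, 7, 8], [2, 6], [5], [10]], Q = [[1, 3, 5, 6], [2, 4], [7], [8]].
Insert 4: 4 bumps 7 from row 1; 7 appends to row 2. P = [[1, 3, 4, 8], [2, 6, 7], [5], [10]], Q = [[1, 3, 5, 6], [2, 4, 9], [7], [8]].
Insert 9: appended to row 1. P = [[1, 3, 4, 8, 9], [2, 6, 7], [5], [10]], Q = [[1, 3, 5, 6, 10], [2, 4, 9], [7], [8]].

So P = [[1, 3, 4, 8, 9], [2, 6, 7], [5], [10]], Q = [[1, 3, 5, 6, 10], [2, 4, 9], [7], [8]].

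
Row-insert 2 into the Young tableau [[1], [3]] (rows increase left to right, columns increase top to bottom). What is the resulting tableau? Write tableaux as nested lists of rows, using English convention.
[[1, 2], [3]]

2 is larger than every entry of row 1, so it is appended to row 1. The new tableau is [[1, 2], [3]].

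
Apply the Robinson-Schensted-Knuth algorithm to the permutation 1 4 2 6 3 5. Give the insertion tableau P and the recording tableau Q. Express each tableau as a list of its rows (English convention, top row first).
P = [[1, 2, 3, 5], [4, 6]], Q = [[1, 2, 4, 6], [3, 5]]

Insert each entry of the permutation into P by Schensted row insertion, recording in Q the position of each new cell.

After inserting 1: P = [[1]].
After inserting 4: P = [[1, 4]].
After inserting 2: P = [[1, 2], [4]].
After inserting 6: P = [[1, 2, 6], [4]].
After inserting 3: P = [[1, 2, 3], [4, 6]].
After inserting 5: P = [[1, 2, 3, 5], [4, 6]].

So P = [[1, 2, 3, 5], [4, 6]], Q = [[1, 2, 4, 6], [3, 5]].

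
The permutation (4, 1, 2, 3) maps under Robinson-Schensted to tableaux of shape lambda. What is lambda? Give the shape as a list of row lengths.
[3, 1]

Row-insert each entry into an empty tableau.

After inserting 4: P = [[4]].
After inserting 1: P = [[1], [4]].
After inserting 2: P = [[1, 2], [4]].
After inserting 3: P = [[1, 2, 3], [4]].

The final insertion tableau P = [[1, 2, 3], [4]] has shape [3, 1].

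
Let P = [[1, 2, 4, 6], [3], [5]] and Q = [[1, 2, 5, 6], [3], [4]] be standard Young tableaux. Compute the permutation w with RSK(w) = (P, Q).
1 5 3 2 4 6

Reverse the RSK construction: for i from n down to 1, find the cell of Q containing i, remove the entry at that cell from P, and reverse-bump it up through P; the value ejected from row 1 is w(i).

Step i=6: Q has 6 at row 1, column 4; remove that cell from P, ejecting 6. So w(6) = 6. P is now [[1, 2, 4], [3], [5]].
Step i=5: Q has 5 at row 1, column 3; remove that cell from P, ejecting 4. So w(5) = 4. P is now [[1, 2], [3], [5]].
Step i=4: Q has 4 at row 3, column 1; remove 5 from row 3 of P and reverse-bump: 5 enters row 2 and ejects 3; 3 enters row 1 and ejects 2. So w(4) = 2. P is now [[1, 3], [5]].
Step i=3: Q has 3 at row 2, column 1; remove 5 from row 2 of P and reverse-bump: 5 enters row 1 and ejects 3. So w(3) = 3. P is now [[1, 5]].
Step i=2: Q has 2 at row 1, column 2; remove that cell from P, ejecting 5. So w(2) = 5. P is now [[1]].
Step i=1: Q has 1 at row 1, column 1; remove that cell from P, ejecting 1. So w(1) = 1. P is now [].

So w = 1 5 3 2 4 6.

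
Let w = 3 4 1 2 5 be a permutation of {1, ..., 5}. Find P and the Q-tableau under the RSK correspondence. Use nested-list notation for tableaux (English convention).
P = [[1, 2, 5], [3, 4]], Q = [[1, 2, 5], [3, 4]]

Insert each entry of the permutation into P by Schensted row insertion, recording in Q the position of each new cell.

Insert 3: appended to row 1. P = [[3]].
Insert 4: appended to row 1. P = [[3, 4]].
Insert 1: 1 bumps 3 from row 1; 3 starts row 2. P = [[1, 4], [3]].
Insert 2: 2 bumps 4 from row 1; 4 appends to row 2. P = [[1, 2], [3, 4]].
Insert 5: appended to row 1. P = [[1, 2, 5], [3, 4]].

So P = [[1, 2, 5], [3, 4]], Q = [[1, 2, 5], [3, 4]].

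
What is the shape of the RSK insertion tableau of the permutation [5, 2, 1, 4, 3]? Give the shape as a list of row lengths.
Row-insert each entry into an empty tableau.

After inserting 5: P = [[5]].
After inserting 2: P = [[2], [5]].
After inserting 1: P = [[1], [2], [5]].
After inserting 4: P = [[1, 4], [2], [5]].
After inserting 3: P = [[1, 3], [2, 4], [5]].

The final insertion tableau P = [[1, 3], [2, 4], [5]] has shape [2, 2, 1].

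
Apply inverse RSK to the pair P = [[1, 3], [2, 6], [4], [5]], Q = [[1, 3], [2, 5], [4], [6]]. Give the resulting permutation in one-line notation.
Reverse the RSK construction: for i from n down to 1, find the cell of Q containing i, remove the entry at that cell from P, and reverse-bump it up through P; the value ejected from row 1 is w(i).

Step i=6: Q has 6 at row 4, column 1; remove 5 from row 4 of P and reverse-bump: 5 enters row 3 and ejects 4; 4 enters row 2 and ejects 2; 2 enters row 1 and ejects 1. So w(6) = 1. P is now [[2, 3], [4, 6], [5]].
Step i=5: Q has 5 at row 2, column 2; remove 6 from row 2 of P and reverse-bump: 6 enters row 1 and ejects 3. So w(5) = 3. P is now [[2, 6], [4], [5]].
Step i=4: Q has 4 at row 3, column 1; remove 5 from row 3 of P and reverse-bump: 5 enters row 2 and ejects 4; 4 enters row 1 and ejects 2. So w(4) = 2. P is now [[4, 6], [5]].
Step i=3: Q has 3 at row 1, column 2; remove that cell from P, ejecting 6. So w(3) = 6. P is now [[4], [5]].
Step i=2: Q has 2 at row 2, column 1; remove 5 from row 2 of P and reverse-bump: 5 enters row 1 and ejects 4. So w(2) = 4. P is now [[5]].
Step i=1: Q has 1 at row 1, column 1; remove that cell from P, ejecting 5. So w(1) = 5. P is now [].

So w = 5 4 6 2 3 1.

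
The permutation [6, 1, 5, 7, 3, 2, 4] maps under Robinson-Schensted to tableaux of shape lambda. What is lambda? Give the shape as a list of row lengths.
[3, 2, 1, 1]

Row-insert each entry into an empty tableau.

After inserting 6: P = [[6]].
After inserting 1: P = [[1], [6]].
After inserting 5: P = [[1, 5], [6]].
After inserting 7: P = [[1, 5, 7], [6]].
After inserting 3: P = [[1, 3, 7], [5], [6]].
After inserting 2: P = [[1, 2, 7], [3], [5], [6]].
After inserting 4: P = [[1, 2, 4], [3, 7], [5], [6]].

The final insertion tableau P = [[1, 2, 4], [3, 7], [5], [6]] has shape [3, 2, 1, 1].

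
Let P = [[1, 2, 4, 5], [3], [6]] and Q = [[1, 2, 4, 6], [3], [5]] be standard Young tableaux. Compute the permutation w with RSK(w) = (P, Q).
1 6 3 4 2 5

Reverse the RSK construction: for i from n down to 1, find the cell of Q containing i, remove the entry at that cell from P, and reverse-bump it up through P; the value ejected from row 1 is w(i).

Step i=6: Q has 6 at row 1, column 4; remove that cell from P, ejecting 5. So w(6) = 5. P is now [[1, 2, 4], [3], [6]].
Step i=5: Q has 5 at row 3, column 1; remove 6 from row 3 of P and reverse-bump: 6 enters row 2 and ejects 3; 3 enters row 1 and ejects 2. So w(5) = 2. P is now [[1, 3, 4], [6]].
Step i=4: Q has 4 at row 1, column 3; remove that cell from P, ejecting 4. So w(4) = 4. P is now [[1, 3], [6]].
Step i=3: Q has 3 at row 2, column 1; remove 6 from row 2 of P and reverse-bump: 6 enters row 1 and ejects 3. So w(3) = 3. P is now [[1, 6]].
Step i=2: Q has 2 at row 1, column 2; remove that cell from P, ejecting 6. So w(2) = 6. P is now [[1]].
Step i=1: Q has 1 at row 1, column 1; remove that cell from P, ejecting 1. So w(1) = 1. P is now [].

So w = 1 6 3 4 2 5.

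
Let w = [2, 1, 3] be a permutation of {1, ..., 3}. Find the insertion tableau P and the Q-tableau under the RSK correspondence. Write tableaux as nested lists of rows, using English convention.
P = [[1, 3], [2]], Q = [[1, 3], [2]]

Insert each entry of the permutation into P by Schensted row insertion, recording in Q the position of each new cell.

Insert 2: appended to row 1. P = [[2]].
Insert 1: 1 bumps 2 from row 1; 2 starts row 2. P = [[1], [2]].
Insert 3: appended to row 1. P = [[1, 3], [2]].

So P = [[1, 3], [2]], Q = [[1, 3], [2]].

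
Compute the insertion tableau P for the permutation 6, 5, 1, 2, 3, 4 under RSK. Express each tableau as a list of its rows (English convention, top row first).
P = [[1, 2, 3, 4], [5], [6]]

Insert 6: appended to row 1. P = [[6]].
Insert 5: 5 bumps 6 from row 1; 6 starts row 2. P = [[5], [6]].
Insert 1: 1 bumps 5 from row 1; 5 bumps 6 from row 2; 6 starts row 3. P = [[1], [5], [6]].
Insert 2: appended to row 1. P = [[1, 2], [5], [6]].
Insert 3: appended to row 1. P = [[1, 2, 3], [5], [6]].
Insert 4: appended to row 1. P = [[1, 2, 3, 4], [5], [6]].

So P = [[1, 2, 3, 4], [5], [6]].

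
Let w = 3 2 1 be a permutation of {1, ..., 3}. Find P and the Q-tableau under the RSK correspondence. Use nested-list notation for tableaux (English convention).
P = [[1], [2], [3]], Q = [[1], [2], [3]]

Insert each entry of the permutation into P by Schensted row insertion, recording in Q the position of each new cell.

Insert 3: appended to row 1. P = [[3]].
Insert 2: 2 bumps 3 from row 1; 3 starts row 2. P = [[2], [3]].
Insert 1: 1 bumps 2 from row 1; 2 bumps 3 from row 2; 3 starts row 3. P = [[1], [2], [3]].

So P = [[1], [2], [3]], Q = [[1], [2], [3]].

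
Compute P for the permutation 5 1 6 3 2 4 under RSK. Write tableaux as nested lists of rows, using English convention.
P = [[1, 2, 4], [3, 6], [5]]

After inserting 5: P = [[5]].
After inserting 1: P = [[1], [5]].
After inserting 6: P = [[1, 6], [5]].
After inserting 3: P = [[1, 3], [5, 6]].
After inserting 2: P = [[1, 2], [3, 6], [5]].
After inserting 4: P = [[1, 2, 4], [3, 6], [5]].

So P = [[1, 2, 4], [3, 6], [5]].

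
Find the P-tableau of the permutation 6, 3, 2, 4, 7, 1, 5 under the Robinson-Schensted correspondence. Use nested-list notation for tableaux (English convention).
P = [[1, 4, 5], [2, 7], [3], [6]]

Insert 6: appended to row 1. P = [[6]].
Insert 3: 3 bumps 6 from row 1; 6 starts row 2. P = [[3], [6]].
Insert 2: 2 bumps 3 from row 1; 3 bumps 6 from row 2; 6 starts row 3. P = [[2], [3], [6]].
Insert 4: appended to row 1. P = [[2, 4], [3], [6]].
Insert 7: appended to row 1. P = [[2, 4, 7], [3], [6]].
Insert 1: 1 bumps 2 from row 1; 2 bumps 3 from row 2; 3 bumps 6 from row 3; 6 starts row 4. P = [[1, 4, 7], [2], [3], [6]].
Insert 5: 5 bumps 7 from row 1; 7 appends to row 2. P = [[1, 4, 5], [2, 7], [3], [6]].

So P = [[1, 4, 5], [2, 7], [3], [6]].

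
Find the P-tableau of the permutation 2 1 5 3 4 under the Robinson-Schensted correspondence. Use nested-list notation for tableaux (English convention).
P = [[1, 3, 4], [2, 5]]

Insert 2: appended to row 1. P = [[2]].
Insert 1: 1 bumps 2 from row 1; 2 starts row 2. P = [[1], [2]].
Insert 5: appended to row 1. P = [[1, 5], [2]].
Insert 3: 3 bumps 5 from row 1; 5 appends to row 2. P = [[1, 3], [2, 5]].
Insert 4: appended to row 1. P = [[1, 3, 4], [2, 5]].

So P = [[1, 3, 4], [2, 5]].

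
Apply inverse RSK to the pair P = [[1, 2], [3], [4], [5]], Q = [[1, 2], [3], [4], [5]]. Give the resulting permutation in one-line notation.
1 5 4 3 2

Reverse the RSK construction: for i from n down to 1, find the cell of Q containing i, remove the entry at that cell from P, and reverse-bump it up through P; the value ejected from row 1 is w(i).

Step i=5: Q has 5 at row 4, column 1; remove 5 from row 4 of P and reverse-bump: 5 enters row 3 and ejects 4; 4 enters row 2 and ejects 3; 3 enters row 1 and ejects 2. So w(5) = 2. P is now [[1, 3], [4], [5]].
Step i=4: Q has 4 at row 3, column 1; remove 5 from row 3 of P and reverse-bump: 5 enters row 2 and ejects 4; 4 enters row 1 and ejects 3. So w(4) = 3. P is now [[1, 4], [5]].
Step i=3: Q has 3 at row 2, column 1; remove 5 from row 2 of P and reverse-bump: 5 enters row 1 and ejects 4. So w(3) = 4. P is now [[1, 5]].
Step i=2: Q has 2 at row 1, column 2; remove that cell from P, ejecting 5. So w(2) = 5. P is now [[1]].
Step i=1: Q has 1 at row 1, column 1; remove that cell from P, ejecting 1. So w(1) = 1. P is now [].

So w = 1 5 4 3 2.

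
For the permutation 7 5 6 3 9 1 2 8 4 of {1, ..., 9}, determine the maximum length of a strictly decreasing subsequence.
4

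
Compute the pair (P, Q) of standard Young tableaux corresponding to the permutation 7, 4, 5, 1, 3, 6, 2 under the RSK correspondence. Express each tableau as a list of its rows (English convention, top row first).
P = [[1, 2, 6], [3, 5], [4], [7]], Q = [[1, 3, 6], [2, 5], [4], [7]]

Insert each entry of the permutation into P by Schensted row insertion, recording in Q the position of each new cell.

Insert 7: appended to row 1. P = [[7]].
Insert 4: 4 bumps 7 from row 1; 7 starts row 2. P = [[4], [7]].
Insert 5: appended to row 1. P = [[4, 5], [7]].
Insert 1: 1 bumps 4 from row 1; 4 bumps 7 from row 2; 7 starts row 3. P = [[1, 5], [4], [7]].
Insert 3: 3 bumps 5 from row 1; 5 appends to row 2. P = [[1, 3], [4, 5], [7]].
Insert 6: appended to row 1. P = [[1, 3, 6], [4, 5], [7]].
Insert 2: 2 bumps 3 from row 1; 3 bumps 4 from row 2; 4 bumps 7 from row 3; 7 starts row 4. P = [[1, 2, 6], [3, 5], [4], [7]].

So P = [[1, 2, 6], [3, 5], [4], [7]], Q = [[1, 3, 6], [2, 5], [4], [7]].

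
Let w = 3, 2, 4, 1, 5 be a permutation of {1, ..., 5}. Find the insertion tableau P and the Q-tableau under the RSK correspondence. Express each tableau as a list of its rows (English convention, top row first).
Insert each entry of the permutation into P by Schensted row insertion, recording in Q the position of each new cell.

Insert 3: appended to row 1. P = [[3]].
Insert 2: 2 bumps 3 from row 1; 3 starts row 2. P = [[2], [3]].
Insert 4: appended to row 1. P = [[2, 4], [3]].
Insert 1: 1 bumps 2 from row 1; 2 bumps 3 from row 2; 3 starts row 3. P = [[1, 4], [2], [3]].
Insert 5: appended to row 1. P = [[1, 4, 5], [2], [3]].

So P = [[1, 4, 5], [2], [3]], Q = [[1, 3, 5], [2], [4]].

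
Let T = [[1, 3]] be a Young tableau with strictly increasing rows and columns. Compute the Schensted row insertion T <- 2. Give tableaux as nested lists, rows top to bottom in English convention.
In row 1, 2 replaces 3 (the leftmost entry greater than 2); 3 is bumped to row 2. 3 starts a new row 2. The new tableau is [[1, 2], [3]].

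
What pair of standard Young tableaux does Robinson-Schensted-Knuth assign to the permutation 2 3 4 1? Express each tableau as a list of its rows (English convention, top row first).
Insert each entry of the permutation into P by Schensted row insertion, recording in Q the position of each new cell.

Insert 2: appended to row 1. P = [[2]], Q = [[1]].
Insert 3: appended to row 1. P = [[2, 3]], Q = [[1, 2]].
Insert 4: appended to row 1. P = [[2, 3, 4]], Q = [[1, 2, 3]].
Insert 1: 1 bumps 2 from row 1; 2 starts row 2. P = [[1, 3, 4], [2]], Q = [[1, 2, 3], [4]].

So P = [[1, 3, 4], [2]], Q = [[1, 2, 3], [4]].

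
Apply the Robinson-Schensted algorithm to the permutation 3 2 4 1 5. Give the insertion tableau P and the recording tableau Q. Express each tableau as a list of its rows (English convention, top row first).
Insert each entry of the permutation into P by Schensted row insertion, recording in Q the position of each new cell.

Insert 3: appended to row 1. P = [[3]].
Insert 2: 2 bumps 3 from row 1; 3 starts row 2. P = [[2], [3]].
Insert 4: appended to row 1. P = [[2, 4], [3]].
Insert 1: 1 bumps 2 from row 1; 2 bumps 3 from row 2; 3 starts row 3. P = [[1, 4], [2], [3]].
Insert 5: appended to row 1. P = [[1, 4, 5], [2], [3]].

So P = [[1, 4, 5], [2], [3]], Q = [[1, 3, 5], [2], [4]].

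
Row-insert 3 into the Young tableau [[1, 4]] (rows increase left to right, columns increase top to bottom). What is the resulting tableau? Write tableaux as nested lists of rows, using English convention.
[[1, 3], [4]]

In row 1, 3 replaces 4 (the leftmost entry greater than 3); 4 is bumped to row 2. 4 starts a new row 2. The new tableau is [[1, 3], [4]].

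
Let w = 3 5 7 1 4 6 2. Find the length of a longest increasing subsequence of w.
3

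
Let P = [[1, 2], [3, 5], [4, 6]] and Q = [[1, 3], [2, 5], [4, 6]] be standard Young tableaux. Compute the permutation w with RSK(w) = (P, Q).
4 3 6 1 5 2

Reverse the RSK construction: for i from n down to 1, find the cell of Q containing i, remove the entry at that cell from P, and reverse-bump it up through P; the value ejected from row 1 is w(i).

Step i=6: Q has 6 at row 3, column 2; remove 6 from row 3 of P and reverse-bump: 6 enters row 2 and ejects 5; 5 enters row 1 and ejects 2. So w(6) = 2. P is now [[1, 5], [3, 6], [4]].
Step i=5: Q has 5 at row 2, column 2; remove 6 from row 2 of P and reverse-bump: 6 enters row 1 and ejects 5. So w(5) = 5. P is now [[1, 6], [3], [4]].
Step i=4: Q has 4 at row 3, column 1; remove 4 from row 3 of P and reverse-bump: 4 enters row 2 and ejects 3; 3 enters row 1 and ejects 1. So w(4) = 1. P is now [[3, 6], [4]].
Step i=3: Q has 3 at row 1, column 2; remove that cell from P, ejecting 6. So w(3) = 6. P is now [[3], [4]].
Step i=2: Q has 2 at row 2, column 1; remove 4 from row 2 of P and reverse-bump: 4 enters row 1 and ejects 3. So w(2) = 3. P is now [[4]].
Step i=1: Q has 1 at row 1, column 1; remove that cell from P, ejecting 4. So w(1) = 4. P is now [].

So w = 4 3 6 1 5 2.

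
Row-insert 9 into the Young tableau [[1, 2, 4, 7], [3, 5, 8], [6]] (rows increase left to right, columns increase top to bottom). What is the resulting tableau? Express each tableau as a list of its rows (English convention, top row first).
[[1, 2, 4, 7, 9], [3, 5, 8], [6]]

9 is larger than every entry of row 1, so it is appended to row 1. The new tableau is [[1, 2, 4, 7, 9], [3, 5, 8], [6]].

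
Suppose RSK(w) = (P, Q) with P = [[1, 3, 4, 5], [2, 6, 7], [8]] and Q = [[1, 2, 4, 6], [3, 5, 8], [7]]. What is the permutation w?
Reverse the RSK construction: for i from n down to 1, find the cell of Q containing i, remove the entry at that cell from P, and reverse-bump it up through P; the value ejected from row 1 is w(i).

Step i=8: Q has 8 at row 2, column 3; remove 7 from row 2 of P and reverse-bump: 7 enters row 1 and ejects 5. So w(8) = 5. P is now [[1, 3, 4, 7], [2, 6], [8]].
Step i=7: Q has 7 at row 3, column 1; remove 8 from row 3 of P and reverse-bump: 8 enters row 2 and ejects 6; 6 enters row 1 and ejects 4. So w(7) = 4. P is now [[1, 3, 6, 7], [2, 8]].
Step i=6: Q has 6 at row 1, column 4; remove that cell from P, ejecting 7. So w(6) = 7. P is now [[1, 3, 6], [2, 8]].
Step i=5: Q has 5 at row 2, column 2; remove 8 from row 2 of P and reverse-bump: 8 enters row 1 and ejects 6. So w(5) = 6. P is now [[1, 3, 8], [2]].
Step i=4: Q has 4 at row 1, column 3; remove that cell from P, ejecting 8. So w(4) = 8. P is now [[1, 3], [2]].
Step i=3: Q has 3 at row 2, column 1; remove 2 from row 2 of P and reverse-bump: 2 enters row 1 and ejects 1. So w(3) = 1. P is now [[2, 3]].
Step i=2: Q has 2 at row 1, column 2; remove that cell from P, ejecting 3. So w(2) = 3. P is now [[2]].
Step i=1: Q has 1 at row 1, column 1; remove that cell from P, ejecting 2. So w(1) = 2. P is now [].

So w = 2 3 1 8 6 7 4 5.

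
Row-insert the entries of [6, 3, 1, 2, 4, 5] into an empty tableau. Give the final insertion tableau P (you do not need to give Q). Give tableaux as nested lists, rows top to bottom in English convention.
Insert 6: appended to row 1. P = [[6]].
Insert 3: 3 bumps 6 from row 1; 6 starts row 2. P = [[3], [6]].
Insert 1: 1 bumps 3 from row 1; 3 bumps 6 from row 2; 6 starts row 3. P = [[1], [3], [6]].
Insert 2: appended to row 1. P = [[1, 2], [3], [6]].
Insert 4: appended to row 1. P = [[1, 2, 4], [3], [6]].
Insert 5: appended to row 1. P = [[1, 2, 4, 5], [3], [6]].

So P = [[1, 2, 4, 5], [3], [6]].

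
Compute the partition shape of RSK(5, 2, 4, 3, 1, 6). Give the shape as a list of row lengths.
[3, 1, 1, 1]

Row-insert each entry into an empty tableau.

After inserting 5: P = [[5]].
After inserting 2: P = [[2], [5]].
After inserting 4: P = [[2, 4], [5]].
After inserting 3: P = [[2, 3], [4], [5]].
After inserting 1: P = [[1, 3], [2], [4], [5]].
After inserting 6: P = [[1, 3, 6], [2], [4], [5]].

The final insertion tableau P = [[1, 3, 6], [2], [4], [5]] has shape [3, 1, 1, 1].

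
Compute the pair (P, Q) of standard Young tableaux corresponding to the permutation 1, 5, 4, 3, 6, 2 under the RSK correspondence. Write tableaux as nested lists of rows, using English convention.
Insert each entry of the permutation into P by Schensted row insertion, recording in Q the position of each new cell.

After inserting 1: P = [[1]].
After inserting 5: P = [[1, 5]].
After inserting 4: P = [[1, 4], [5]].
After inserting 3: P = [[1, 3], [4], [5]].
After inserting 6: P = [[1, 3, 6], [4], [5]].
After inserting 2: P = [[1, 2, 6], [3], [4], [5]].

So P = [[1, 2, 6], [3], [4], [5]], Q = [[1, 2, 5], [3], [4], [6]].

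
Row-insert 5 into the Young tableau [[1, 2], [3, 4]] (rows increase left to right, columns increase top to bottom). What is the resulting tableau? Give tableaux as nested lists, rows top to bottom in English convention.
5 is larger than every entry of row 1, so it is appended to row 1. The new tableau is [[1, 2, 5], [3, 4]].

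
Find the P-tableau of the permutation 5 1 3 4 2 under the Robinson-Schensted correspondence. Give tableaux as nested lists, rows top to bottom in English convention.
Insert 5: appended to row 1. P = [[5]].
Insert 1: 1 bumps 5 from row 1; 5 starts row 2. P = [[1], [5]].
Insert 3: appended to row 1. P = [[1, 3], [5]].
Insert 4: appended to row 1. P = [[1, 3, 4], [5]].
Insert 2: 2 bumps 3 from row 1; 3 bumps 5 from row 2; 5 starts row 3. P = [[1, 2, 4], [3], [5]].

So P = [[1, 2, 4], [3], [5]].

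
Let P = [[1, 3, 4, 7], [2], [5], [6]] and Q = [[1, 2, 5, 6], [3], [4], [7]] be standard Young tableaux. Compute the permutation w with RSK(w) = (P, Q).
Reverse the RSK construction: for i from n down to 1, find the cell of Q containing i, remove the entry at that cell from P, and reverse-bump it up through P; the value ejected from row 1 is w(i).

Step i=7: Q has 7 at row 4, column 1; remove 6 from row 4 of P and reverse-bump: 6 enters row 3 and ejects 5; 5 enters row 2 and ejects 2; 2 enters row 1 and ejects 1. So w(7) = 1. P is now [[2, 3, 4, 7], [5], [6]].
Step i=6: Q has 6 at row 1, column 4; remove that cell from P, ejecting 7. So w(6) = 7. P is now [[2, 3, 4], [5], [6]].
Step i=5: Q has 5 at row 1, column 3; remove that cell from P, ejecting 4. So w(5) = 4. P is now [[2, 3], [5], [6]].
Step i=4: Q has 4 at row 3, column 1; remove 6 from row 3 of P and reverse-bump: 6 enters row 2 and ejects 5; 5 enters row 1 and ejects 3. So w(4) = 3. P is now [[2, 5], [6]].
Step i=3: Q has 3 at row 2, column 1; remove 6 from row 2 of P and reverse-bump: 6 enters row 1 and ejects 5. So w(3) = 5. P is now [[2, 6]].
Step i=2: Q has 2 at row 1, column 2; remove that cell from P, ejecting 6. So w(2) = 6. P is now [[2]].
Step i=1: Q has 1 at row 1, column 1; remove that cell from P, ejecting 2. So w(1) = 2. P is now [].

So w = 2 6 5 3 4 7 1.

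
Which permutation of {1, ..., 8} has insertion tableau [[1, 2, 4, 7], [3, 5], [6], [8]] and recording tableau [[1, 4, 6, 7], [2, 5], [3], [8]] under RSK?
8 3 1 6 2 5 7 4

Reverse the RSK construction: for i from n down to 1, find the cell of Q containing i, remove the entry at that cell from P, and reverse-bump it up through P; the value ejected from row 1 is w(i).

Step i=8: Q has 8 at row 4, column 1; remove 8 from row 4 of P and reverse-bump: 8 enters row 3 and ejects 6; 6 enters row 2 and ejects 5; 5 enters row 1 and ejects 4. So w(8) = 4. P is now [[1, 2, 5, 7], [3, 6], [8]].
Step i=7: Q has 7 at row 1, column 4; remove that cell from P, ejecting 7. So w(7) = 7. P is now [[1, 2, 5], [3, 6], [8]].
Step i=6: Q has 6 at row 1, column 3; remove that cell from P, ejecting 5. So w(6) = 5. P is now [[1, 2], [3, 6], [8]].
Step i=5: Q has 5 at row 2, column 2; remove 6 from row 2 of P and reverse-bump: 6 enters row 1 and ejects 2. So w(5) = 2. P is now [[1, 6], [3], [8]].
Step i=4: Q has 4 at row 1, column 2; remove that cell from P, ejecting 6. So w(4) = 6. P is now [[1], [3], [8]].
Step i=3: Q has 3 at row 3, column 1; remove 8 from row 3 of P and reverse-bump: 8 enters row 2 and ejects 3; 3 enters row 1 and ejects 1. So w(3) = 1. P is now [[3], [8]].
Step i=2: Q has 2 at row 2, column 1; remove 8 from row 2 of P and reverse-bump: 8 enters row 1 and ejects 3. So w(2) = 3. P is now [[8]].
Step i=1: Q has 1 at row 1, column 1; remove that cell from P, ejecting 8. So w(1) = 8. P is now [].

So w = 8 3 1 6 2 5 7 4.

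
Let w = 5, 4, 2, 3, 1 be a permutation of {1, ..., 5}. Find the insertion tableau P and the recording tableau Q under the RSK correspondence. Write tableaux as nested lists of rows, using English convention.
Insert each entry of the permutation into P by Schensted row insertion, recording in Q the position of each new cell.

Insert 5: appended to row 1. P = [[5]], Q = [[1]].
Insert 4: 4 bumps 5 from row 1; 5 starts row 2. P = [[4], [5]], Q = [[1], [2]].
Insert 2: 2 bumps 4 from row 1; 4 bumps 5 from row 2; 5 starts row 3. P = [[2], [4], [5]], Q = [[1], [2], [3]].
Insert 3: appended to row 1. P = [[2, 3], [4], [5]], Q = [[1, 4], [2], [3]].
Insert 1: 1 bumps 2 from row 1; 2 bumps 4 from row 2; 4 bumps 5 from row 3; 5 starts row 4. P = [[1, 3], [2], [4], [5]], Q = [[1, 4], [2], [3], [5]].

So P = [[1, 3], [2], [4], [5]], Q = [[1, 4], [2], [3], [5]].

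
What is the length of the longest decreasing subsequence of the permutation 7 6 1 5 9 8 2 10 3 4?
4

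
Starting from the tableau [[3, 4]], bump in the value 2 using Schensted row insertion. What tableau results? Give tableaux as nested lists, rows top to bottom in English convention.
In row 1, 2 replaces 3 (the leftmost entry greater than 2); 3 is bumped to row 2. 3 starts a new row 2. The new tableau is [[2, 4], [3]].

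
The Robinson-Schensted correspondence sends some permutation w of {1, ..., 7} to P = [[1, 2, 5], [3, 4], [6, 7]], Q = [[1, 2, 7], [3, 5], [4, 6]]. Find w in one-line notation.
Reverse RSK: for i = n, n-1, ..., 1, locate i in Q, remove the corresponding corner cell from P, and reverse-bump its entry up through P; the value ejected from row 1 is w(i).

So w = 6 7 3 1 4 2 5.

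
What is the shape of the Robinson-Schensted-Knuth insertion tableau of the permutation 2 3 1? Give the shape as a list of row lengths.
Row-insert each entry into an empty tableau.

After inserting 2: P = [[2]].
After inserting 3: P = [[2, 3]].
After inserting 1: P = [[1, 3], [2]].

The final insertion tableau P = [[1, 3], [2]] has shape [2, 1].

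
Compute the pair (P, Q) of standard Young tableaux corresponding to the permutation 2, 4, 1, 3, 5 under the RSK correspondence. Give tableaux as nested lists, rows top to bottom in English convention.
Insert each entry of the permutation into P by Schensted row insertion, recording in Q the position of each new cell.

Insert 2: appended to row 1. P = [[2]], Q = [[1]].
Insert 4: appended to row 1. P = [[2, 4]], Q = [[1, 2]].
Insert 1: 1 bumps 2 from row 1; 2 starts row 2. P = [[1, 4], [2]], Q = [[1, 2], [3]].
Insert 3: 3 bumps 4 from row 1; 4 appends to row 2. P = [[1, 3], [2, 4]], Q = [[1, 2], [3, 4]].
Insert 5: appended to row 1. P = [[1, 3, 5], [2, 4]], Q = [[1, 2, 5], [3, 4]].

So P = [[1, 3, 5], [2, 4]], Q = [[1, 2, 5], [3, 4]].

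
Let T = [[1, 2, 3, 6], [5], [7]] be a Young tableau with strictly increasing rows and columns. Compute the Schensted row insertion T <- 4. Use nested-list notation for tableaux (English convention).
In row 1, 4 replaces 6 (the leftmost entry greater than 4); 6 is bumped to row 2. 6 is appended to row 2. The new tableau is [[1, 2, 3, 4], [5, 6], [7]].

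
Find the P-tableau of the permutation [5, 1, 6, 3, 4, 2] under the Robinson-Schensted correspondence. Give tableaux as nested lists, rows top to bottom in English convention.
P = [[1, 2, 4], [3, 6], [5]]

Insert 5: appended to row 1. P = [[5]].
Insert 1: 1 bumps 5 from row 1; 5 starts row 2. P = [[1], [5]].
Insert 6: appended to row 1. P = [[1, 6], [5]].
Insert 3: 3 bumps 6 from row 1; 6 appends to row 2. P = [[1, 3], [5, 6]].
Insert 4: appended to row 1. P = [[1, 3, 4], [5, 6]].
Insert 2: 2 bumps 3 from row 1; 3 bumps 5 from row 2; 5 starts row 3. P = [[1, 2, 4], [3, 6], [5]].

So P = [[1, 2, 4], [3, 6], [5]].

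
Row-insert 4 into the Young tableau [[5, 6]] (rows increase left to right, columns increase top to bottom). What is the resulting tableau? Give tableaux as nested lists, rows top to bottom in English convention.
[[4, 6], [5]]

In row 1, 4 replaces 5 (the leftmost entry greater than 4); 5 is bumped to row 2. 5 starts a new row 2. The new tableau is [[4, 6], [5]].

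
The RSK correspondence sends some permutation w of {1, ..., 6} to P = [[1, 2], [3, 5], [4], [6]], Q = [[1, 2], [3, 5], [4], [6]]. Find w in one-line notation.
Reverse the RSK construction: for i from n down to 1, find the cell of Q containing i, remove the entry at that cell from P, and reverse-bump it up through P; the value ejected from row 1 is w(i).

Step i=6: Q has 6 at row 4, column 1; remove 6 from row 4 of P and reverse-bump: 6 enters row 3 and ejects 4; 4 enters row 2 and ejects 3; 3 enters row 1 and ejects 2. So w(6) = 2. P is now [[1, 3], [4, 5], [6]].
Step i=5: Q has 5 at row 2, column 2; remove 5 from row 2 of P and reverse-bump: 5 enters row 1 and ejects 3. So w(5) = 3. P is now [[1, 5], [4], [6]].
Step i=4: Q has 4 at row 3, column 1; remove 6 from row 3 of P and reverse-bump: 6 enters row 2 and ejects 4; 4 enters row 1 and ejects 1. So w(4) = 1. P is now [[4, 5], [6]].
Step i=3: Q has 3 at row 2, column 1; remove 6 from row 2 of P and reverse-bump: 6 enters row 1 and ejects 5. So w(3) = 5. P is now [[4, 6]].
Step i=2: Q has 2 at row 1, column 2; remove that cell from P, ejecting 6. So w(2) = 6. P is now [[4]].
Step i=1: Q has 1 at row 1, column 1; remove that cell from P, ejecting 4. So w(1) = 4. P is now [].

So w = 4 6 5 1 3 2.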